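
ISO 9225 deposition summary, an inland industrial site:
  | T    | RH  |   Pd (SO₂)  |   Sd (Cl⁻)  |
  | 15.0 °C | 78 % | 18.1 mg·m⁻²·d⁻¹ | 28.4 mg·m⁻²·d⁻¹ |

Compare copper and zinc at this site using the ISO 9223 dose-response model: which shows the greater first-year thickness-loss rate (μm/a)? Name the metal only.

zinc

copper: T>10 °C ⇒ hinge -0.080·(15.0−10) = -0.4000
  Pd branch = 0.0053·Pd^0.26·e^(0.059·RH+f) = 0.7519 μm/a
  Sd branch = 0.01025·Sd^0.27·e^(0.036·RH+0.049·T) = 0.8746 μm/a
  sum: 0.7519 + 0.8746 → r_corr = 1.627 μm/a
zinc: temperature factor f = -0.071·(5.0) = -0.3550
  SO₂ term: 0.0129·18.1^0.44·exp(0.046·78-0.3550) = 1.17
  Cl⁻ term: 0.0175·28.4^0.57·exp(0.008·78+0.085·15.0) = 0.7873
  r_corr = 1.17 + 0.7873 = 1.957 μm/a
Ordering by μm/a: zinc (1.96) > copper (1.63)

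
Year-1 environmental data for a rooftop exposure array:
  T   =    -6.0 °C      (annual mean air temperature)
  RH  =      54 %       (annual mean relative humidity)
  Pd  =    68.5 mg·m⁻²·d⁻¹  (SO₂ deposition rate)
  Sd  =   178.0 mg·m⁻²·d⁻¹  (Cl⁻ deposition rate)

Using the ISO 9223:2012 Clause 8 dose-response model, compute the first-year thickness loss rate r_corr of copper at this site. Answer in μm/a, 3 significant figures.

copper: f(T) = +0.126·(T−10) [T≤10 °C] = -2.0160
  SO₂ term: 0.0053·68.5^0.26·exp(0.059·54-2.0160) = 0.05125
  Sd branch = 0.01025·Sd^0.27·e^(0.036·RH+0.049·T) = 0.2162 μm/a
  r_corr = 0.05125 + 0.2162 = 0.2675 μm/a

r_corr = 0.267 μm/a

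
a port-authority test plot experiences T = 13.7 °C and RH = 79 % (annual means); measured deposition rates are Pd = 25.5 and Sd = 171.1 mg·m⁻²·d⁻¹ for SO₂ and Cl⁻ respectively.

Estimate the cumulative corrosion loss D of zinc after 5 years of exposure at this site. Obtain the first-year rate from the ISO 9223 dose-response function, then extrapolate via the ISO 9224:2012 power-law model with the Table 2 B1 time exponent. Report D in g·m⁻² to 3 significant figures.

D(5) = 93.5 g·m⁻²

zinc: f(T) = -0.071·(T−10) [T>10 °C] = -0.2627
  sulphur-dioxide contribution → 1.562 μm/a
  chloride contribution → 1.978 μm/a
  ⇒ r_corr(zinc) = 3.54 μm/a
Power-law: D(5) = r_corr · 5^0.813
  D(5) = 3.54 × 5^0.813 = 3.54 × 3.701 = 13.1 μm
  Mass loss = 13.1 μm × 7.14 g/cm³ = 93.52 g·m⁻²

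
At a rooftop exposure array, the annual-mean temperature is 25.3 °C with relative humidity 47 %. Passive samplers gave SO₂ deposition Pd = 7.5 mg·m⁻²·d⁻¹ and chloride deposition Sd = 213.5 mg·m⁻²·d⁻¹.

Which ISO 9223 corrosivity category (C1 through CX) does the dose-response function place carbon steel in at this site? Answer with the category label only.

C3

carbon steel: T>10 °C ⇒ hinge -0.054·(25.3−10) = -0.8262
  sulphur-dioxide contribution → 5.655 μm/a
  chloride contribution → 36.81 μm/a
  total first-year rate 42.46 μm/a
Category bounds: 25…50 μm/a bracket r_corr ⇒ C3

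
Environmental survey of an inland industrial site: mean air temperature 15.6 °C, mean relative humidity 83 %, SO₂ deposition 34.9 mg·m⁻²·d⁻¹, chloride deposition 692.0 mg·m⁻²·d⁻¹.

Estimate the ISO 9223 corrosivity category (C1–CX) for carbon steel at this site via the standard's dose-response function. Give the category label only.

CX

carbon steel: temperature factor f = -0.054·(5.6) = -0.3024
  Pd branch = 1.77·Pd^0.52·e^(0.02·RH+f) = 43.64 μm/a
  Cl⁻ term: 0.102·692.0^0.62·exp(0.033·83+0.04·15.6) = 169.8
  r_corr = 43.64 + 169.8 = 213.5 μm/a
Category bounds: 200…700 μm/a bracket r_corr ⇒ CX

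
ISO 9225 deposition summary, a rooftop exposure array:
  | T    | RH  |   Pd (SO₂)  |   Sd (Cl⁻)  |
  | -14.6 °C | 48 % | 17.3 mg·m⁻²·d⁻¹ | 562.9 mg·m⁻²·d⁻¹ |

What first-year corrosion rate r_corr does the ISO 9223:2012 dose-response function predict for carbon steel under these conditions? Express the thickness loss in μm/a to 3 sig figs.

r_corr = 14.6 μm/a

carbon steel: T≤10 °C ⇒ hinge +0.150·(-14.6−10) = -3.6900
  Pd branch = 1.77·Pd^0.52·e^(0.02·RH+f) = 0.5083 μm/a
  Sd branch = 0.102·Sd^0.62·e^(0.033·RH+0.04·T) = 14.07 μm/a
  r_corr = 0.5083 + 14.07 = 14.57 μm/a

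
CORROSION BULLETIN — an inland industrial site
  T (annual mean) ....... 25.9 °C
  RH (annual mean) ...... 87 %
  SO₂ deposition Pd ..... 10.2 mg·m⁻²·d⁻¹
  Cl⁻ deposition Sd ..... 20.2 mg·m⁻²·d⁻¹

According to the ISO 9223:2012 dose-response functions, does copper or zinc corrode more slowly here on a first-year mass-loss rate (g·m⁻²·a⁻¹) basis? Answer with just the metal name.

zinc

copper: f(T) = -0.080·(T−10) [T>10 °C] = -1.2720
  SO₂ term: 0.0053·10.2^0.26·exp(0.059·87-1.2720) = 0.4606
  Sd branch = 0.01025·Sd^0.27·e^(0.036·RH+0.049·T) = 1.882 μm/a
  sum: 0.4606 + 1.882 → r_corr = 2.342 μm/a
  mass loss = 2.342 μm/a × 8.96 g/cm³ = 20.99 g·m⁻²·a⁻¹
zinc: T>10 °C ⇒ hinge -0.071·(25.9−10) = -1.1289
  Pd branch = 0.0129·Pd^0.44·e^(0.046·RH+f) = 0.6341 μm/a
  Cl⁻ term: 0.0175·20.2^0.57·exp(0.008·87+0.085·25.9) = 1.76
  r_corr = 0.6341 + 1.76 = 2.394 μm/a
  mass loss = 2.394 μm/a × 7.14 g/cm³ = 17.09 g·m⁻²·a⁻¹
Ordering by g·m⁻²·a⁻¹: copper (21) > zinc (17.1)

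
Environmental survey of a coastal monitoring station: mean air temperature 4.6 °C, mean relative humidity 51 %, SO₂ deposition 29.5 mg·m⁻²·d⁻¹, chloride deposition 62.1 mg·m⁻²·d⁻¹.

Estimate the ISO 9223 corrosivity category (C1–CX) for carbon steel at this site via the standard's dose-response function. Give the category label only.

C2

carbon steel: T≤10 °C ⇒ hinge +0.150·(4.6−10) = -0.8100
  SO₂ term: 1.77·29.5^0.52·exp(0.02·51-0.8100) = 12.69
  Sd branch = 0.102·Sd^0.62·e^(0.033·RH+0.04·T) = 8.534 μm/a
  sum: 12.69 + 8.534 → r_corr = 21.22 μm/a
21.2 μm/a falls in (1.3, 25] for carbon steel → category C2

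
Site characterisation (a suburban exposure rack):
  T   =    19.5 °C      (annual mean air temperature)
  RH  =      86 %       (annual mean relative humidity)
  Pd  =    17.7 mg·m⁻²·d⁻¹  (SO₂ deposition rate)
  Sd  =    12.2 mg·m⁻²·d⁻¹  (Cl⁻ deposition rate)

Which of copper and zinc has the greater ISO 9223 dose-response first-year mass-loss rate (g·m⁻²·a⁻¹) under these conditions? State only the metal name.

copper

copper: T>10 °C ⇒ hinge -0.080·(19.5−10) = -0.7600
  Pd branch = 0.0053·Pd^0.26·e^(0.059·RH+f) = 0.8362 μm/a
  Sd branch = 0.01025·Sd^0.27·e^(0.036·RH+0.049·T) = 1.158 μm/a
  sum: 0.8362 + 1.158 → r_corr = 1.994 μm/a
  mass loss = 1.994 μm/a × 8.96 g/cm³ = 17.86 g·m⁻²·a⁻¹
zinc: temperature factor f = -0.071·(9.5) = -0.6745
  Pd branch = 0.0129·Pd^0.44·e^(0.046·RH+f) = 1.216 μm/a
  Cl⁻ term: 0.0175·12.2^0.57·exp(0.008·86+0.085·19.5) = 0.7602
  r_corr = 1.216 + 0.7602 = 1.976 μm/a
  mass loss = 1.976 μm/a × 7.14 g/cm³ = 14.11 g·m⁻²·a⁻¹
Ordering by g·m⁻²·a⁻¹: copper (17.9) > zinc (14.1)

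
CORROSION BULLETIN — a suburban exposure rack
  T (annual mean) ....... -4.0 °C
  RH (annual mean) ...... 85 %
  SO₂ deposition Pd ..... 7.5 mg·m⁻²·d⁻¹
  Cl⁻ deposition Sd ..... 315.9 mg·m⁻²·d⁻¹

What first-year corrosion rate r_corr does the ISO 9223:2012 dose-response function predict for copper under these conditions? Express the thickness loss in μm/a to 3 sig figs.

r_corr = 1.08 μm/a

copper: T≤10 °C ⇒ hinge +0.126·(-4.0−10) = -1.7640
  Pd branch = 0.0053·Pd^0.26·e^(0.059·RH+f) = 0.231 μm/a
  Cl⁻ term: 0.01025·315.9^0.27·exp(0.036·85+0.049·-4.0) = 0.85
  sum: 0.231 + 0.85 → r_corr = 1.081 μm/a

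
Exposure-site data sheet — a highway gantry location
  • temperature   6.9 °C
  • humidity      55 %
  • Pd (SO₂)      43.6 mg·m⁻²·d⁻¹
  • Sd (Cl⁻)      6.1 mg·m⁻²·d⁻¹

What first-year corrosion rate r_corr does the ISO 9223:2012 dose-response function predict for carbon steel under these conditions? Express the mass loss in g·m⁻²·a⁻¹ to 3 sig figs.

carbon steel: temperature factor f = +0.150·(-3.1) = -0.4650
  Pd branch = 1.77·Pd^0.52·e^(0.02·RH+f) = 23.78 μm/a
  Cl⁻ term: 0.102·6.1^0.62·exp(0.033·55+0.04·6.9) = 2.533
  sum: 23.78 + 2.533 → r_corr = 26.32 μm/a
Convert to mass loss: 26.32 μm/a × 7.85 g/cm³ = 206.6 g·m⁻²·a⁻¹

r_corr = 207 g·m⁻²·a⁻¹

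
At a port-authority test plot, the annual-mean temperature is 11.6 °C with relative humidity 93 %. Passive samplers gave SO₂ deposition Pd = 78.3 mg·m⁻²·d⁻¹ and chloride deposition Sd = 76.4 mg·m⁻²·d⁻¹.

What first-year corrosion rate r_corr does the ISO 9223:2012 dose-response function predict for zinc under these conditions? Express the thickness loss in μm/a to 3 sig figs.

r_corr = 6.82 μm/a

zinc: f(T) = -0.071·(T−10) [T>10 °C] = -0.1136
  sulphur-dioxide contribution → 5.655 μm/a
  chloride contribution → 1.169 μm/a
  ⇒ r_corr(zinc) = 6.824 μm/a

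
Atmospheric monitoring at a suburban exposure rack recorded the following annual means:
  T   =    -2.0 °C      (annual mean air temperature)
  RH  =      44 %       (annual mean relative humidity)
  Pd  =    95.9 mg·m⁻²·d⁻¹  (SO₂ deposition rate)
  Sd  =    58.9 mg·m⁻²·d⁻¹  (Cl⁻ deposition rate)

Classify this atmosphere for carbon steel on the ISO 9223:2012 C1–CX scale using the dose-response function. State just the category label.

carbon steel: T≤10 °C ⇒ hinge +0.150·(-2.0−10) = -1.8000
  Pd branch = 1.77·Pd^0.52·e^(0.02·RH+f) = 7.568 μm/a
  Cl⁻ term: 0.102·58.9^0.62·exp(0.033·44+0.04·-2.0) = 5.034
  r_corr = 7.568 + 5.034 = 12.6 μm/a
ISO 9223 Table 2 (carbon steel): 1.3 < 12.6 ≤ 25 μm/a ⇒ C2

C2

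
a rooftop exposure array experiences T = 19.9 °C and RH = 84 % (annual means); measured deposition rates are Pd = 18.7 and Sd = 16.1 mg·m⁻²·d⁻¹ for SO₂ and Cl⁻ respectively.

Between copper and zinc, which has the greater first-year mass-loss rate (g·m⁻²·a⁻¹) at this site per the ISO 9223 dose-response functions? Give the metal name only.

copper: temperature factor f = -0.080·(9.9) = -0.7920
  Pd branch = 0.0053·Pd^0.26·e^(0.059·RH+f) = 0.7301 μm/a
  Cl⁻ term: 0.01025·16.1^0.27·exp(0.036·84+0.049·19.9) = 1.184
  r_corr = 0.7301 + 1.184 = 1.914 μm/a
  mass loss = 1.914 μm/a × 8.96 g/cm³ = 17.15 g·m⁻²·a⁻¹
zinc: f(T) = -0.071·(T−10) [T>10 °C] = -0.7029
  Pd branch = 0.0129·Pd^0.44·e^(0.046·RH+f) = 1.104 μm/a
  Sd branch = 0.0175·Sd^0.57·e^(0.008·RH+0.085·T) = 0.9065 μm/a
  r_corr = 1.104 + 0.9065 = 2.011 μm/a
  mass loss = 2.011 μm/a × 7.14 g/cm³ = 14.36 g·m⁻²·a⁻¹
Ordering by g·m⁻²·a⁻¹: copper (17.2) > zinc (14.4)

copper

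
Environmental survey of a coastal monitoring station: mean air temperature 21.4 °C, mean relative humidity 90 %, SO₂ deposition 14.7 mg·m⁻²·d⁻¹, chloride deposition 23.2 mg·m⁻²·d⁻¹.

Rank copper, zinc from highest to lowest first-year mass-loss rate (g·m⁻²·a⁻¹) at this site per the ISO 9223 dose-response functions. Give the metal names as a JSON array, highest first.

copper: f(T) = -0.080·(T−10) [T>10 °C] = -0.9120
  sulphur-dioxide contribution → 0.8666 μm/a
  chloride contribution → 1.746 μm/a
  ⇒ r_corr(copper) = 2.612 μm/a
  mass loss = 2.612 μm/a × 8.96 g/cm³ = 23.4 g·m⁻²·a⁻¹
zinc: temperature factor f = -0.071·(11.4) = -0.8094
  sulphur-dioxide contribution → 1.177 μm/a
  chloride contribution → 1.331 μm/a
  total first-year rate 2.507 μm/a
  mass loss = 2.507 μm/a × 7.14 g/cm³ = 17.9 g·m⁻²·a⁻¹
Ordering by g·m⁻²·a⁻¹: copper (23.4) > zinc (17.9)

["copper", "zinc"]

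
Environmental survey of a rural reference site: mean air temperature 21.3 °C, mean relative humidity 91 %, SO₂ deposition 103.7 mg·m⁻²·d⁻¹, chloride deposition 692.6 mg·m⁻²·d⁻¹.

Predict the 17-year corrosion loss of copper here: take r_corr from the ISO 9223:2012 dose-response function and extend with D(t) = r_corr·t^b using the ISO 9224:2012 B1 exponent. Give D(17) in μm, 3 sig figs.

copper: T>10 °C ⇒ hinge -0.080·(21.3−10) = -0.9040
  sulphur-dioxide contribution → 1.54 μm/a
  chloride contribution → 4.505 μm/a
  ⇒ r_corr(copper) = 6.045 μm/a
ISO 9224: D(t) = r_corr · t^b with b = 0.667 (copper, B1)
  D(17) = 6.045 × 17^0.667 = 6.045 × 6.618 = 40 μm

D(17) = 40.0 μm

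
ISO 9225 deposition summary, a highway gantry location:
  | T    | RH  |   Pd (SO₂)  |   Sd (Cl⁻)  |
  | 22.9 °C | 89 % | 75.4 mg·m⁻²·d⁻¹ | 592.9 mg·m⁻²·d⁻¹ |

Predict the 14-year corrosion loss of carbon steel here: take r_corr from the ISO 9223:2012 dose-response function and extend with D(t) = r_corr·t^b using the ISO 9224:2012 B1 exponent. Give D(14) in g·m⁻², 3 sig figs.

D(14) = 9.41e+03 g·m⁻²

carbon steel: temperature factor f = -0.054·(12.9) = -0.6966
  sulphur-dioxide contribution → 49.51 μm/a
  chloride contribution → 251.9 μm/a
  ⇒ r_corr(carbon steel) = 301.4 μm/a
Power-law: D(14) = r_corr · 14^0.523
  D(14) = 301.4 × 14^0.523 = 301.4 × 3.976 = 1198 μm
  Mass loss = 1198 μm × 7.85 g/cm³ = 9406 g·m⁻²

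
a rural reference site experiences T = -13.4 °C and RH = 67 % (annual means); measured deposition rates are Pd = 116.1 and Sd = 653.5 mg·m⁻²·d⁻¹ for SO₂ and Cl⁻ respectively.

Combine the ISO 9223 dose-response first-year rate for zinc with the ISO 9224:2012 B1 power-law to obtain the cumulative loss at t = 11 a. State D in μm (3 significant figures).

D(11) = 9.29 μm

zinc: temperature factor f = +0.038·(-23.4) = -0.8892
  sulphur-dioxide contribution → 0.9363 μm/a
  chloride contribution → 0.3853 μm/a
  total first-year rate 1.322 μm/a
Power-law: D(11) = r_corr · 11^0.813
  D(11) = 1.322 × 11^0.813 = 1.322 × 7.025 = 9.285 μm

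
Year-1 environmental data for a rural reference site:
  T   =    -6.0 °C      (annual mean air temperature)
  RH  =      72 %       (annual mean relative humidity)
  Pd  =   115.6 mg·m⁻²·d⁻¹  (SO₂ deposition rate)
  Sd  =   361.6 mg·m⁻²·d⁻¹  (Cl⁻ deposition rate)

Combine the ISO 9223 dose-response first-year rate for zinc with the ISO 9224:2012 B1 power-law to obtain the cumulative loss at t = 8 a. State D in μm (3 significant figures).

D(8) = 11.4 μm

zinc: temperature factor f = +0.038·(-16.0) = -0.6080
  SO₂ term: 0.0129·115.6^0.44·exp(0.046·72-0.6080) = 1.558
  Cl⁻ term: 0.0175·361.6^0.57·exp(0.008·72+0.085·-6.0) = 0.5369
  r_corr = 1.558 + 0.5369 = 2.095 μm/a
Long-term exponent b (ISO 9224 Table 2, B1) = 0.813
  D(8) = 2.095 × 8^0.813 = 2.095 × 5.423 = 11.36 μm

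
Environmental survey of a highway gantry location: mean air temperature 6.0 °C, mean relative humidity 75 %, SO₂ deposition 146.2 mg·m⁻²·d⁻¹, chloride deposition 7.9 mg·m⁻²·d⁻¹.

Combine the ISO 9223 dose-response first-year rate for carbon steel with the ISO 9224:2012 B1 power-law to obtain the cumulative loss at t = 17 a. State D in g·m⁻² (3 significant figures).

carbon steel: f(T) = +0.150·(T−10) [T≤10 °C] = -0.6000
  SO₂ term: 1.77·146.2^0.52·exp(0.02·75-0.6000) = 58.16
  Sd branch = 0.102·Sd^0.62·e^(0.033·RH+0.04·T) = 5.549 μm/a
  sum: 58.16 + 5.549 → r_corr = 63.71 μm/a
ISO 9224: D(t) = r_corr · t^b with b = 0.523 (carbon steel, B1)
  D(17) = 63.71 × 17^0.523 = 63.71 × 4.401 = 280.4 μm
  Mass loss = 280.4 μm × 7.85 g/cm³ = 2201 g·m⁻²

D(17) = 2.20e+03 g·m⁻²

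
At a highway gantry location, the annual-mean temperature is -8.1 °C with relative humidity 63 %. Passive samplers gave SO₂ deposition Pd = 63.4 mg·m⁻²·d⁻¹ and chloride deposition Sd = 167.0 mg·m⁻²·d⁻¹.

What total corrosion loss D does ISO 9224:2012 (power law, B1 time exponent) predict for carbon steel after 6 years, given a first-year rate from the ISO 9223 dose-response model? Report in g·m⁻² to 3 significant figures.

D(6) = 354 g·m⁻²

carbon steel: f(T) = +0.150·(T−10) [T≤10 °C] = -2.7150
  sulphur-dioxide contribution → 3.574 μm/a
  chloride contribution → 14.09 μm/a
  total first-year rate 17.66 μm/a
Power-law: D(6) = r_corr · 6^0.523
  D(6) = 17.66 × 6^0.523 = 17.66 × 2.553 = 45.08 μm
  Mass loss = 45.08 μm × 7.85 g/cm³ = 353.9 g·m⁻²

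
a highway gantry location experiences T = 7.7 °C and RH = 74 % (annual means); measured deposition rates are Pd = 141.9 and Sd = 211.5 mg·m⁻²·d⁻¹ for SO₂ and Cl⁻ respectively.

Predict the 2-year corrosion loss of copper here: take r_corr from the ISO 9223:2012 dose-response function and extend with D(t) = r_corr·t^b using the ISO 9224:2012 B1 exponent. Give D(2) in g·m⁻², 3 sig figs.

copper: temperature factor f = +0.126·(-2.3) = -0.2898
  sulphur-dioxide contribution → 1.133 μm/a
  chloride contribution → 0.9107 μm/a
  ⇒ r_corr(copper) = 2.043 μm/a
Long-term exponent b (ISO 9224 Table 2, B1) = 0.667
  D(2) = 2.043 × 2^0.667 = 2.043 × 1.588 = 3.244 μm
  Mass loss = 3.244 μm × 8.96 g/cm³ = 29.07 g·m⁻²

D(2) = 29.1 g·m⁻²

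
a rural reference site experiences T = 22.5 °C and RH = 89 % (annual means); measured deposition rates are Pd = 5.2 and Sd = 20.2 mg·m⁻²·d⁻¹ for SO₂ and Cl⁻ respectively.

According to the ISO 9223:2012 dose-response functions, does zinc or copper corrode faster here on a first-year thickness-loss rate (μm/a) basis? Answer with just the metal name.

copper

zinc: f(T) = -0.071·(T−10) [T>10 °C] = -0.8875
  SO₂ term: 0.0129·5.2^0.44·exp(0.046·89-0.8875) = 0.658
  Sd branch = 0.0175·Sd^0.57·e^(0.008·RH+0.085·T) = 1.339 μm/a
  sum: 0.658 + 1.339 → r_corr = 1.997 μm/a
copper: T>10 °C ⇒ hinge -0.080·(22.5−10) = -1.0000
  Pd branch = 0.0053·Pd^0.26·e^(0.059·RH+f) = 0.571 μm/a
  Cl⁻ term: 0.01025·20.2^0.27·exp(0.036·89+0.049·22.5) = 1.712
  sum: 0.571 + 1.712 → r_corr = 2.283 μm/a
Ordering by μm/a: copper (2.28) > zinc (2)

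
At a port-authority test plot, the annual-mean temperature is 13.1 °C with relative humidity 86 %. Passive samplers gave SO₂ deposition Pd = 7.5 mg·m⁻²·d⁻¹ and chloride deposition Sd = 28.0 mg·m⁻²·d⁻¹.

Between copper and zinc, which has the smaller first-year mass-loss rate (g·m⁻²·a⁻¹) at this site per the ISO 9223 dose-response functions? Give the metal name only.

zinc

copper: temperature factor f = -0.080·(3.1) = -0.2480
  SO₂ term: 0.0053·7.5^0.26·exp(0.059·86-0.2480) = 1.116
  Cl⁻ term: 0.01025·28.0^0.27·exp(0.036·86+0.049·13.1) = 1.059
  sum: 1.116 + 1.059 → r_corr = 2.175 μm/a
  mass loss = 2.175 μm/a × 8.96 g/cm³ = 19.49 g·m⁻²·a⁻¹
zinc: f(T) = -0.071·(T−10) [T>10 °C] = -0.2201
  SO₂ term: 0.0129·7.5^0.44·exp(0.046·86-0.2201) = 1.312
  Cl⁻ term: 0.0175·28.0^0.57·exp(0.008·86+0.085·13.1) = 0.7084
  r_corr = 1.312 + 0.7084 = 2.021 μm/a
  mass loss = 2.021 μm/a × 7.14 g/cm³ = 14.43 g·m⁻²·a⁻¹
Ordering by g·m⁻²·a⁻¹: copper (19.5) > zinc (14.4)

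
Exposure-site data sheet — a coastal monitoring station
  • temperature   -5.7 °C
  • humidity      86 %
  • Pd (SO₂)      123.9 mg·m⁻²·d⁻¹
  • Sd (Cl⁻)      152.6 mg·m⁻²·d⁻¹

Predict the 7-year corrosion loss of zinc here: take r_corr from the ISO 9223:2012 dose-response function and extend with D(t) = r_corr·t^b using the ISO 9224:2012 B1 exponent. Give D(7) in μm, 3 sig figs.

zinc: temperature factor f = +0.038·(-15.7) = -0.5966
  sulphur-dioxide contribution → 3.094 μm/a
  chloride contribution → 0.3767 μm/a
  total first-year rate 3.471 μm/a
Long-term exponent b (ISO 9224 Table 2, B1) = 0.813
  D(7) = 3.471 × 7^0.813 = 3.471 × 4.865 = 16.88 μm

D(7) = 16.9 μm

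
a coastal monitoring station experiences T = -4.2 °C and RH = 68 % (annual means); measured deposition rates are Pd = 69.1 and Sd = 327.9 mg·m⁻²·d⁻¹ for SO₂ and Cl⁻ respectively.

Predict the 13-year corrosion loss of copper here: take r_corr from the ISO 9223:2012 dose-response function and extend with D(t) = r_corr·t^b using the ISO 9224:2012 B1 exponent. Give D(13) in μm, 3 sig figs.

copper: f(T) = +0.126·(T−10) [T≤10 °C] = -1.7892
  sulphur-dioxide contribution → 0.1472 μm/a
  chloride contribution → 0.4611 μm/a
  ⇒ r_corr(copper) = 0.6082 μm/a
Power-law: D(13) = r_corr · 13^0.667
  D(13) = 0.6082 × 13^0.667 = 0.6082 × 5.534 = 3.366 μm

D(13) = 3.37 μm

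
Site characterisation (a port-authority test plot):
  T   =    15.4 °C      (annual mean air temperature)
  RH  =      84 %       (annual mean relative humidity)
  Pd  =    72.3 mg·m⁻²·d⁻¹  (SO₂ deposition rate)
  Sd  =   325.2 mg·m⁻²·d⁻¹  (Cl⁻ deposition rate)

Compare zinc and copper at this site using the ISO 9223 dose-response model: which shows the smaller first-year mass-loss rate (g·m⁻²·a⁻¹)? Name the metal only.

copper

zinc: T>10 °C ⇒ hinge -0.071·(15.4−10) = -0.3834
  sulphur-dioxide contribution → 2.756 μm/a
  chloride contribution → 3.43 μm/a
  total first-year rate 6.186 μm/a
  mass loss = 6.186 μm/a × 7.14 g/cm³ = 44.17 g·m⁻²·a⁻¹
copper: T>10 °C ⇒ hinge -0.080·(15.4−10) = -0.4320
  sulphur-dioxide contribution → 1.487 μm/a
  chloride contribution → 2.138 μm/a
  ⇒ r_corr(copper) = 3.625 μm/a
  mass loss = 3.625 μm/a × 8.96 g/cm³ = 32.48 g·m⁻²·a⁻¹
Ordering by g·m⁻²·a⁻¹: zinc (44.2) > copper (32.5)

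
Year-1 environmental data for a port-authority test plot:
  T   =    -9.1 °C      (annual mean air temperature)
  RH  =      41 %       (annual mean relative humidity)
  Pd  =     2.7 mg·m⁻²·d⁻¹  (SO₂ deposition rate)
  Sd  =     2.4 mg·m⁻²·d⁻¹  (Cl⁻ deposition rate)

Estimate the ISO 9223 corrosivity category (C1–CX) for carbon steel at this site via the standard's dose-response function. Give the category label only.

carbon steel: T≤10 °C ⇒ hinge +0.150·(-9.1−10) = -2.8650
  Pd branch = 1.77·Pd^0.52·e^(0.02·RH+f) = 0.3838 μm/a
  Cl⁻ term: 0.102·2.4^0.62·exp(0.033·41+0.04·-9.1) = 0.4719
  r_corr = 0.3838 + 0.4719 = 0.8557 μm/a
ISO 9223 Table 2 (carbon steel): 0 < 0.856 ≤ 1.3 μm/a ⇒ C1

C1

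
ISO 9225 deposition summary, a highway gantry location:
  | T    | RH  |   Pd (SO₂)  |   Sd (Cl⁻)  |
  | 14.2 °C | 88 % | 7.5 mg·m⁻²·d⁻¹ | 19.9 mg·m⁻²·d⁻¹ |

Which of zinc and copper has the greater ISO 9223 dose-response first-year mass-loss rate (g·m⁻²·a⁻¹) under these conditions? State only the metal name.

zinc: temperature factor f = -0.071·(4.2) = -0.2982
  SO₂ term: 0.0129·7.5^0.44·exp(0.046·88-0.2982) = 1.331
  Sd branch = 0.0175·Sd^0.57·e^(0.008·RH+0.085·T) = 0.6506 μm/a
  r_corr = 1.331 + 0.6506 = 1.981 μm/a
  mass loss = 1.981 μm/a × 7.14 g/cm³ = 14.15 g·m⁻²·a⁻¹
copper: f(T) = -0.080·(T−10) [T>10 °C] = -0.3360
  Pd branch = 0.0053·Pd^0.26·e^(0.059·RH+f) = 1.15 μm/a
  Sd branch = 0.01025·Sd^0.27·e^(0.036·RH+0.049·T) = 1.095 μm/a
  r_corr = 1.15 + 1.095 = 2.245 μm/a
  mass loss = 2.245 μm/a × 8.96 g/cm³ = 20.12 g·m⁻²·a⁻¹
Ordering by g·m⁻²·a⁻¹: copper (20.1) > zinc (14.1)

copper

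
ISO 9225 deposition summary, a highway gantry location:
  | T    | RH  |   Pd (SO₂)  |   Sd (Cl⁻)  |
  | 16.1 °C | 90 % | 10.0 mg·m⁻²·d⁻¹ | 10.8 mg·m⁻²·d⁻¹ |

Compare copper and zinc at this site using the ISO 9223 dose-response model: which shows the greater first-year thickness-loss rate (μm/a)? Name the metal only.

copper: T>10 °C ⇒ hinge -0.080·(16.1−10) = -0.4880
  Pd branch = 0.0053·Pd^0.26·e^(0.059·RH+f) = 1.198 μm/a
  Cl⁻ term: 0.01025·10.8^0.27·exp(0.036·90+0.049·16.1) = 1.095
  sum: 1.198 + 1.095 → r_corr = 2.293 μm/a
zinc: T>10 °C ⇒ hinge -0.071·(16.1−10) = -0.4331
  Pd branch = 0.0129·Pd^0.44·e^(0.046·RH+f) = 1.447 μm/a
  Cl⁻ term: 0.0175·10.8^0.57·exp(0.008·90+0.085·16.1) = 0.5484
  sum: 1.447 + 0.5484 → r_corr = 1.995 μm/a
Ordering by μm/a: copper (2.29) > zinc (2)

copper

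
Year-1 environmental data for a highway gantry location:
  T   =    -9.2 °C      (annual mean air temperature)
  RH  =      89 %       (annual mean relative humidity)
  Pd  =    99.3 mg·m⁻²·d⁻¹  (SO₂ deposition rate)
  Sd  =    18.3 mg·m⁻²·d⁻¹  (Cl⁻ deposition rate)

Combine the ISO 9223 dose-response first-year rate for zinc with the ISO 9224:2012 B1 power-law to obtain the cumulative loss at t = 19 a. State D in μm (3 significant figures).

D(19) = 31.8 μm

zinc: temperature factor f = +0.038·(-19.2) = -0.7296
  SO₂ term: 0.0129·99.3^0.44·exp(0.046·89-0.7296) = 2.821
  Cl⁻ term: 0.0175·18.3^0.57·exp(0.008·89+0.085·-9.2) = 0.08555
  r_corr = 2.821 + 0.08555 = 2.906 μm/a
Power-law: D(19) = r_corr · 19^0.813
  D(19) = 2.906 × 19^0.813 = 2.906 × 10.96 = 31.84 μm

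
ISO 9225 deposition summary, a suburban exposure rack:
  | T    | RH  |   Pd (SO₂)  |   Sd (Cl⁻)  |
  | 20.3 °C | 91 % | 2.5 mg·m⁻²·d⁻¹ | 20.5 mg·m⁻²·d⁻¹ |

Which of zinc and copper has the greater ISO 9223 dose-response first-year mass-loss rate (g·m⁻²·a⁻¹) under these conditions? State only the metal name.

zinc: T>10 °C ⇒ hinge -0.071·(20.3−10) = -0.7313
  sulphur-dioxide contribution → 0.611 μm/a
  chloride contribution → 1.138 μm/a
  ⇒ r_corr(zinc) = 1.749 μm/a
  mass loss = 1.749 μm/a × 7.14 g/cm³ = 12.49 g·m⁻²·a⁻¹
copper: temperature factor f = -0.080·(10.3) = -0.8240
  sulphur-dioxide contribution → 0.6333 μm/a
  chloride contribution → 1.658 μm/a
  total first-year rate 2.292 μm/a
  mass loss = 2.292 μm/a × 8.96 g/cm³ = 20.53 g·m⁻²·a⁻¹
Ordering by g·m⁻²·a⁻¹: copper (20.5) > zinc (12.5)

copper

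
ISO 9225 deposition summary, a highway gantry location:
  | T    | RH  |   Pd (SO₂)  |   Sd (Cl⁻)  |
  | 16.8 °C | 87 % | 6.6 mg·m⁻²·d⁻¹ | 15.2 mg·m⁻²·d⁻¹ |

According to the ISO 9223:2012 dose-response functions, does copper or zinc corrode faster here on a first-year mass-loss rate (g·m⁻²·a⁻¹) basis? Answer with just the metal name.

copper: temperature factor f = -0.080·(6.8) = -0.5440
  Pd branch = 0.0053·Pd^0.26·e^(0.059·RH+f) = 0.8518 μm/a
  Cl⁻ term: 0.01025·15.2^0.27·exp(0.036·87+0.049·16.8) = 1.116
  r_corr = 0.8518 + 1.116 = 1.967 μm/a
  mass loss = 1.967 μm/a × 8.96 g/cm³ = 17.63 g·m⁻²·a⁻¹
zinc: temperature factor f = -0.071·(6.8) = -0.4828
  Pd branch = 0.0129·Pd^0.44·e^(0.046·RH+f) = 0.999 μm/a
  Cl⁻ term: 0.0175·15.2^0.57·exp(0.008·87+0.085·16.8) = 0.6904
  r_corr = 0.999 + 0.6904 = 1.689 μm/a
  mass loss = 1.689 μm/a × 7.14 g/cm³ = 12.06 g·m⁻²·a⁻¹
Ordering by g·m⁻²·a⁻¹: copper (17.6) > zinc (12.1)

copper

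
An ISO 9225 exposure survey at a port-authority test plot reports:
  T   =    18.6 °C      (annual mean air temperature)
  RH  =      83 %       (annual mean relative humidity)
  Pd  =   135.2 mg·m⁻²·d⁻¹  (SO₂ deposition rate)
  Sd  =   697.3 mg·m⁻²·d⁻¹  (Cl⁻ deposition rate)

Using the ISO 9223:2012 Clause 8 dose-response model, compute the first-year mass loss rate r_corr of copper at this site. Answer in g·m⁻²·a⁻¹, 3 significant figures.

r_corr = 38.0 g·m⁻²·a⁻¹

copper: f(T) = -0.080·(T−10) [T>10 °C] = -0.6880
  SO₂ term: 0.0053·135.2^0.26·exp(0.059·83-0.6880) = 1.277
  Sd branch = 0.01025·Sd^0.27·e^(0.036·RH+0.049·T) = 2.964 μm/a
  sum: 1.277 + 2.964 → r_corr = 4.242 μm/a
Convert to mass loss: 4.242 μm/a × 8.96 g/cm³ = 38.01 g·m⁻²·a⁻¹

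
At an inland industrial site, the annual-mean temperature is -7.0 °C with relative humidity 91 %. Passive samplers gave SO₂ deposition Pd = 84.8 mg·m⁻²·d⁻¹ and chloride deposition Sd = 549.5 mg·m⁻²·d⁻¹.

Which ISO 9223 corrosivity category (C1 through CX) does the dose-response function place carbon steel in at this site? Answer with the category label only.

carbon steel: f(T) = +0.150·(T−10) [T≤10 °C] = -2.5500
  Pd branch = 1.77·Pd^0.52·e^(0.02·RH+f) = 8.584 μm/a
  Cl⁻ term: 0.102·549.5^0.62·exp(0.033·91+0.04·-7.0) = 77.62
  r_corr = 8.584 + 77.62 = 86.2 μm/a
Category bounds: 80…200 μm/a bracket r_corr ⇒ C5

C5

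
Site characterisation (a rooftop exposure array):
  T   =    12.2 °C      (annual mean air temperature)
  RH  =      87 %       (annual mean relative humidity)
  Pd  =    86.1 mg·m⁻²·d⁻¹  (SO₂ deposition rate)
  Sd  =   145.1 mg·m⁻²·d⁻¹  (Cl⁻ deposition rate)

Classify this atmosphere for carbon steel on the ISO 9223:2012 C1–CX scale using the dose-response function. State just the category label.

C5

carbon steel: f(T) = -0.054·(T−10) [T>10 °C] = -0.1188
  sulphur-dioxide contribution → 90.83 μm/a
  chloride contribution → 64.21 μm/a
  total first-year rate 155 μm/a
Category bounds: 80…200 μm/a bracket r_corr ⇒ C5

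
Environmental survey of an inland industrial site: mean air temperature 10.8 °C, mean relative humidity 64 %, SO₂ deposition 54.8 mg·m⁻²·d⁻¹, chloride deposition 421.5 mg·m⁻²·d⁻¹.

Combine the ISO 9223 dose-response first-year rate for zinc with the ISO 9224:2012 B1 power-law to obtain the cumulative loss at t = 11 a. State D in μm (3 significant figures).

zinc: T>10 °C ⇒ hinge -0.071·(10.8−10) = -0.0568
  SO₂ term: 0.0129·54.8^0.44·exp(0.046·64-0.0568) = 1.348
  Sd branch = 0.0175·Sd^0.57·e^(0.008·RH+0.085·T) = 2.292 μm/a
  r_corr = 1.348 + 2.292 = 3.64 μm/a
ISO 9224: D(t) = r_corr · t^b with b = 0.813 (zinc, B1)
  D(11) = 3.64 × 11^0.813 = 3.64 × 7.025 = 25.57 μm

D(11) = 25.6 μm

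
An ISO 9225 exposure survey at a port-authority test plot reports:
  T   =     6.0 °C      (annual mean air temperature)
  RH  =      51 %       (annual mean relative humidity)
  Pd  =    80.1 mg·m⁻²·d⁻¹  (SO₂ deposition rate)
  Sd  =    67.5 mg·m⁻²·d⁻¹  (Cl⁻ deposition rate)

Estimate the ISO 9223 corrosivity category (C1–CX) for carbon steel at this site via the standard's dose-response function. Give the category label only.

C3

carbon steel: f(T) = +0.150·(T−10) [T≤10 °C] = -0.6000
  SO₂ term: 1.77·80.1^0.52·exp(0.02·51-0.6000) = 26.32
  Cl⁻ term: 0.102·67.5^0.62·exp(0.033·51+0.04·6.0) = 9.504
  r_corr = 26.32 + 9.504 = 35.82 μm/a
Category bounds: 25…50 μm/a bracket r_corr ⇒ C3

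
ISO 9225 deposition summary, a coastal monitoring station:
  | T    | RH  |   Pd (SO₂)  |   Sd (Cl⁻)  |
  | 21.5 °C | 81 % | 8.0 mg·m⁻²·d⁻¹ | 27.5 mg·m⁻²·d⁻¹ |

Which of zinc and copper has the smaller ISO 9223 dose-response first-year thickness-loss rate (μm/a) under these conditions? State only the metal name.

zinc: T>10 °C ⇒ hinge -0.071·(21.5−10) = -0.8165
  SO₂ term: 0.0129·8.0^0.44·exp(0.046·81-0.8165) = 0.5909
  Sd branch = 0.0175·Sd^0.57·e^(0.008·RH+0.085·T) = 1.376 μm/a
  r_corr = 0.5909 + 1.376 = 1.967 μm/a
copper: T>10 °C ⇒ hinge -0.080·(21.5−10) = -0.9200
  SO₂ term: 0.0053·8.0^0.26·exp(0.059·81-0.9200) = 0.4315
  Sd branch = 0.01025·Sd^0.27·e^(0.036·RH+0.049·T) = 1.328 μm/a
  r_corr = 0.4315 + 1.328 = 1.76 μm/a
Ordering by μm/a: zinc (1.97) > copper (1.76)

copper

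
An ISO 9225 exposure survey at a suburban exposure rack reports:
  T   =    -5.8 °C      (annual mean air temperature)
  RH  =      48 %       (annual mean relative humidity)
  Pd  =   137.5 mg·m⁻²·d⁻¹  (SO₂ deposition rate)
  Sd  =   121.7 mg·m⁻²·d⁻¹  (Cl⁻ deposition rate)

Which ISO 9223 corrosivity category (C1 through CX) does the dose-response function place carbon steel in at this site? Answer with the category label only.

carbon steel: T≤10 °C ⇒ hinge +0.150·(-5.8−10) = -2.3700
  SO₂ term: 1.77·137.5^0.52·exp(0.02·48-2.3700) = 5.592
  Sd branch = 0.102·Sd^0.62·e^(0.033·RH+0.04·T) = 7.738 μm/a
  sum: 5.592 + 7.738 → r_corr = 13.33 μm/a
ISO 9223 Table 2 (carbon steel): 1.3 < 13.3 ≤ 25 μm/a ⇒ C2

C2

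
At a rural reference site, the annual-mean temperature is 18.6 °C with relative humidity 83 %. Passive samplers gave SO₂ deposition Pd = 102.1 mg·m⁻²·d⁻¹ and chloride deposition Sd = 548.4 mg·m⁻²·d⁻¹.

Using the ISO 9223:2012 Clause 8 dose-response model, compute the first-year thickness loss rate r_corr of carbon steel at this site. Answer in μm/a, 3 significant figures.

carbon steel: T>10 °C ⇒ hinge -0.054·(18.6−10) = -0.4644
  sulphur-dioxide contribution → 64.85 μm/a
  chloride contribution → 165.8 μm/a
  ⇒ r_corr(carbon steel) = 230.6 μm/a

r_corr = 231 μm/a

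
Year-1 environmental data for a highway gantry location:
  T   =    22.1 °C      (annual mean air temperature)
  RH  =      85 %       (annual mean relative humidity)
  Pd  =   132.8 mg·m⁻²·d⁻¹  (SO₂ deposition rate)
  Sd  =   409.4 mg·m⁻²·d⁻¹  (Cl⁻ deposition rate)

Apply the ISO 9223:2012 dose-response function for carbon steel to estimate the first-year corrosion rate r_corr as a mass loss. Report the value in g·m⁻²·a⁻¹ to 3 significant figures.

carbon steel: f(T) = -0.054·(T−10) [T>10 °C] = -0.6534
  sulphur-dioxide contribution → 64.06 μm/a
  chloride contribution → 169.9 μm/a
  ⇒ r_corr(carbon steel) = 234 μm/a
Convert to mass loss: 234 μm/a × 7.85 g/cm³ = 1837 g·m⁻²·a⁻¹

r_corr = 1.84e+03 g·m⁻²·a⁻¹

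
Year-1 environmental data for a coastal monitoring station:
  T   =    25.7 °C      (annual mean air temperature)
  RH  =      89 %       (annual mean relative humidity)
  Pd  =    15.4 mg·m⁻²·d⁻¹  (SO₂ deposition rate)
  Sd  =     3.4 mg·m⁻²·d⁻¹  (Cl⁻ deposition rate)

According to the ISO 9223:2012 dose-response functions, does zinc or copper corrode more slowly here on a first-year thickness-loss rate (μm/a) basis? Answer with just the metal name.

zinc

zinc: temperature factor f = -0.071·(15.7) = -1.1147
  Pd branch = 0.0129·Pd^0.44·e^(0.046·RH+f) = 0.8453 μm/a
  Cl⁻ term: 0.0175·3.4^0.57·exp(0.008·89+0.085·25.7) = 0.6367
  r_corr = 0.8453 + 0.6367 = 1.482 μm/a
copper: temperature factor f = -0.080·(15.7) = -1.2560
  Pd branch = 0.0053·Pd^0.26·e^(0.059·RH+f) = 0.5862 μm/a
  Cl⁻ term: 0.01025·3.4^0.27·exp(0.036·89+0.049·25.7) = 1.238
  r_corr = 0.5862 + 1.238 = 1.824 μm/a
Ordering by μm/a: copper (1.82) > zinc (1.48)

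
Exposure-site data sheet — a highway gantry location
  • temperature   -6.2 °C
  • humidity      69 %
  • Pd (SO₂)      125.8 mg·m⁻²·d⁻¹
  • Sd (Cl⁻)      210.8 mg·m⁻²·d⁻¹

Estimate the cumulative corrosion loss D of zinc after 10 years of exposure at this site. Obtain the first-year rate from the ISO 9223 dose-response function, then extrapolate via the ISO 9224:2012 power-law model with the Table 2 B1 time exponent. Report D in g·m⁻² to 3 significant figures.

D(10) = 82.5 g·m⁻²

zinc: temperature factor f = +0.038·(-16.2) = -0.6156
  SO₂ term: 0.0129·125.8^0.44·exp(0.046·69-0.6156) = 1.398
  Sd branch = 0.0175·Sd^0.57·e^(0.008·RH+0.085·T) = 0.3789 μm/a
  sum: 1.398 + 0.3789 → r_corr = 1.777 μm/a
Power-law: D(10) = r_corr · 10^0.813
  D(10) = 1.777 × 10^0.813 = 1.777 × 6.501 = 11.55 μm
  Mass loss = 11.55 μm × 7.14 g/cm³ = 82.49 g·m⁻²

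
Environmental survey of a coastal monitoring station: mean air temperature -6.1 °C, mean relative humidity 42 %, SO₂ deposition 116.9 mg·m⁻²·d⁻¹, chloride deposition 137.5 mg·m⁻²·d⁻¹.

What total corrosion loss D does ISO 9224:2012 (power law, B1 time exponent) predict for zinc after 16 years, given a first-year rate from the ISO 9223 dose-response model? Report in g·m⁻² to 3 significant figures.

zinc: f(T) = +0.038·(T−10) [T≤10 °C] = -0.6118
  SO₂ term: 0.0129·116.9^0.44·exp(0.046·42-0.6118) = 0.3924
  Sd branch = 0.0175·Sd^0.57·e^(0.008·RH+0.085·T) = 0.2413 μm/a
  sum: 0.3924 + 0.2413 → r_corr = 0.6338 μm/a
Power-law: D(16) = r_corr · 16^0.813
  D(16) = 0.6338 × 16^0.813 = 0.6338 × 9.527 = 6.038 μm
  Mass loss = 6.038 μm × 7.14 g/cm³ = 43.11 g·m⁻²

D(16) = 43.1 g·m⁻²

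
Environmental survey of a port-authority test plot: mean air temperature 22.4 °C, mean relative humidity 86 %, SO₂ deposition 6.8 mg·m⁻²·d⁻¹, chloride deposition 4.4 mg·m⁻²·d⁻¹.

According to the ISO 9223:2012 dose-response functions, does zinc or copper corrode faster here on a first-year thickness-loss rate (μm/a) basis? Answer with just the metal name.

copper

zinc: f(T) = -0.071·(T−10) [T>10 °C] = -0.8804
  SO₂ term: 0.0129·6.8^0.44·exp(0.046·86-0.8804) = 0.6495
  Sd branch = 0.0175·Sd^0.57·e^(0.008·RH+0.085·T) = 0.5439 μm/a
  r_corr = 0.6495 + 0.5439 = 1.193 μm/a
copper: f(T) = -0.080·(T−10) [T>10 °C] = -0.9920
  Pd branch = 0.0053·Pd^0.26·e^(0.059·RH+f) = 0.517 μm/a
  Cl⁻ term: 0.01025·4.4^0.27·exp(0.036·86+0.049·22.4) = 1.013
  sum: 0.517 + 1.013 → r_corr = 1.53 μm/a
Ordering by μm/a: copper (1.53) > zinc (1.19)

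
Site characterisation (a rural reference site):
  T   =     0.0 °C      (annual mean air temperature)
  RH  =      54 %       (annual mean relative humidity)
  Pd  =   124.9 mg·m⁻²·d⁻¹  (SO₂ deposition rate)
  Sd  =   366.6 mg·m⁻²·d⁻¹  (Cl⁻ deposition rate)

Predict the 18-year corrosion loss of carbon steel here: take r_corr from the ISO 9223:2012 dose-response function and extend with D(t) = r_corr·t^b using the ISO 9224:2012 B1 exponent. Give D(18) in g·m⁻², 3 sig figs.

carbon steel: temperature factor f = +0.150·(-10.0) = -1.5000
  Pd branch = 1.77·Pd^0.52·e^(0.02·RH+f) = 14.31 μm/a
  Cl⁻ term: 0.102·366.6^0.62·exp(0.033·54+0.04·0.0) = 23.57
  sum: 14.31 + 23.57 → r_corr = 37.88 μm/a
ISO 9224: D(t) = r_corr · t^b with b = 0.523 (carbon steel, B1)
  D(18) = 37.88 × 18^0.523 = 37.88 × 4.534 = 171.8 μm
  Mass loss = 171.8 μm × 7.85 g/cm³ = 1348 g·m⁻²

D(18) = 1.35e+03 g·m⁻²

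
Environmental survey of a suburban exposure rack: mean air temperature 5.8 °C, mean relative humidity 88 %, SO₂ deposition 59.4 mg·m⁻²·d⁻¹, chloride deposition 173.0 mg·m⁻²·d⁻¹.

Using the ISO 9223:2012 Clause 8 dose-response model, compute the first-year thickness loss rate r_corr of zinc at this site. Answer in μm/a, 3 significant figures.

zinc: f(T) = +0.038·(T−10) [T≤10 °C] = -0.1596
  SO₂ term: 0.0129·59.4^0.44·exp(0.046·88-0.1596) = 3.8
  Sd branch = 0.0175·Sd^0.57·e^(0.008·RH+0.085·T) = 1.093 μm/a
  r_corr = 3.8 + 1.093 = 4.893 μm/a

r_corr = 4.89 μm/a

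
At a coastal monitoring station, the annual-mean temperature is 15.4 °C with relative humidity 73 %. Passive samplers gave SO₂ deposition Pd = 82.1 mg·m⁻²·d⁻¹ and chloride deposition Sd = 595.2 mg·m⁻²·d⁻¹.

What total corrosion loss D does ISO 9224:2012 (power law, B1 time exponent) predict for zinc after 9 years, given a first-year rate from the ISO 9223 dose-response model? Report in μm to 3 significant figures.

zinc: temperature factor f = -0.071·(5.4) = -0.3834
  SO₂ term: 0.0129·82.1^0.44·exp(0.046·73-0.3834) = 1.757
  Cl⁻ term: 0.0175·595.2^0.57·exp(0.008·73+0.085·15.4) = 4.433
  sum: 1.757 + 4.433 → r_corr = 6.19 μm/a
Power-law: D(9) = r_corr · 9^0.813
  D(9) = 6.19 × 9^0.813 = 6.19 × 5.968 = 36.94 μm

D(9) = 36.9 μm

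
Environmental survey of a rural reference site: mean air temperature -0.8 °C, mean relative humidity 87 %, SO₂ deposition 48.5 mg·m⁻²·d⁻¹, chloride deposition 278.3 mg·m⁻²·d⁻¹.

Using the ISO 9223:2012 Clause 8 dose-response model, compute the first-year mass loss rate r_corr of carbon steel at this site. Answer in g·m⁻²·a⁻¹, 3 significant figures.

r_corr = 567 g·m⁻²·a⁻¹

carbon steel: f(T) = +0.150·(T−10) [T≤10 °C] = -1.6200
  sulphur-dioxide contribution → 15.02 μm/a
  chloride contribution → 57.17 μm/a
  ⇒ r_corr(carbon steel) = 72.19 μm/a
Convert to mass loss: 72.19 μm/a × 7.85 g/cm³ = 566.7 g·m⁻²·a⁻¹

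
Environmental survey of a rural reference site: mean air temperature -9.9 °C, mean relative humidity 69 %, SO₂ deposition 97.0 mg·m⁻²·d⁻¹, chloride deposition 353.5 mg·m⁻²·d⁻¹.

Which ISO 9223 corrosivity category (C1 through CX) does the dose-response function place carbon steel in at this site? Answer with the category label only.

carbon steel: f(T) = +0.150·(T−10) [T≤10 °C] = -2.9850
  Pd branch = 1.77·Pd^0.52·e^(0.02·RH+f) = 3.838 μm/a
  Sd branch = 0.102·Sd^0.62·e^(0.033·RH+0.04·T) = 25.44 μm/a
  r_corr = 3.838 + 25.44 = 29.28 μm/a
ISO 9223 Table 2 (carbon steel): 25 < 29.3 ≤ 50 μm/a ⇒ C3

C3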